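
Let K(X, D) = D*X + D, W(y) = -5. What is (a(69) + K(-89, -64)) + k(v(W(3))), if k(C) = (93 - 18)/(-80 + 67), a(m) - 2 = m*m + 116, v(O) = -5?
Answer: 136568/13 ≈ 10505.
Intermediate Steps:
K(X, D) = D + D*X
a(m) = 118 + m**2 (a(m) = 2 + (m*m + 116) = 2 + (m**2 + 116) = 2 + (116 + m**2) = 118 + m**2)
k(C) = -75/13 (k(C) = 75/(-13) = 75*(-1/13) = -75/13)
(a(69) + K(-89, -64)) + k(v(W(3))) = ((118 + 69**2) - 64*(1 - 89)) - 75/13 = ((118 + 4761) - 64*(-88)) - 75/13 = (4879 + 5632) - 75/13 = 10511 - 75/13 = 136568/13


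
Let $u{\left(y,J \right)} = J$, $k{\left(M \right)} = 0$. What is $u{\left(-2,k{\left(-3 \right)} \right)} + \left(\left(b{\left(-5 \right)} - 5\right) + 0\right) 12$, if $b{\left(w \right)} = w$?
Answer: $-120$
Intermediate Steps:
$u{\left(-2,k{\left(-3 \right)} \right)} + \left(\left(b{\left(-5 \right)} - 5\right) + 0\right) 12 = 0 + \left(\left(-5 - 5\right) + 0\right) 12 = 0 + \left(-10 + 0\right) 12 = 0 - 120 = -120$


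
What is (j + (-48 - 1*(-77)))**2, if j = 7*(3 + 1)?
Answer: 3249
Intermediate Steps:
j = 28 (j = 7*4 = 28)
(j + (-48 - 1*(-77)))**2 = (28 + (-48 - 1*(-77)))**2 = (28 + (-48 + 77))**2 = (28 + 29)**2 = 57**2 = 3249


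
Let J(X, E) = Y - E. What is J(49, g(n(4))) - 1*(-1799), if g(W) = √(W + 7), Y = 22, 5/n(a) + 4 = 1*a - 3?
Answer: 1821 - 4*√3/3 ≈ 1818.7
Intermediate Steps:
n(a) = 5/(-7 + a) (n(a) = 5/(-4 + (1*a - 3)) = 5/(-4 + (a - 3)) = 5/(-4 + (-3 + a)) = 5/(-7 + a))
g(W) = √(7 + W)
J(X, E) = 22 - E
J(49, g(n(4))) - 1*(-1799) = (22 - √(7 + 5/(-7 + 4))) - 1*(-1799) = (22 - √(7 + 5/(-3))) + 1799 = (22 - √(7 + 5*(-⅓))) + 1799 = (22 - √(7 - 5/3)) + 1799 = (22 - √(16/3)) + 1799 = (22 - 4*√3/3) + 1799 = 1821 - 4*√3/3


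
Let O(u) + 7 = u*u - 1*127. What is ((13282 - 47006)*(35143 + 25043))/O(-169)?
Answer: -289958952/4061 ≈ -71401.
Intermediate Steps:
O(u) = -134 + u² (O(u) = -7 + (u*u - 1*127) = -7 + (u² - 127) = -7 + (-127 + u²) = -134 + u²)
((13282 - 47006)*(35143 + 25043))/O(-169) = ((13282 - 47006)*(35143 + 25043))/(-134 + (-169)²) = (-33724*60186)/(-134 + 28561) = -2029712664/28427 = -2029712664*1/28427 = -289958952/4061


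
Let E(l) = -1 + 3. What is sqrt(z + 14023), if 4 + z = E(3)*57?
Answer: sqrt(14133) ≈ 118.88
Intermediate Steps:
E(l) = 2
z = 110 (z = -4 + 2*57 = -4 + 114 = 110)
sqrt(z + 14023) = sqrt(110 + 14023) = sqrt(14133)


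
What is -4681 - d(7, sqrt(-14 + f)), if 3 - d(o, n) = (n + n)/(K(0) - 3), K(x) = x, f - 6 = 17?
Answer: -4686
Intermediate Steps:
f = 23 (f = 6 + 17 = 23)
d(o, n) = 3 + 2*n/3 (d(o, n) = 3 - (n + n)/(0 - 3) = 3 - 2*n/(-3) = 3 - 2*n*(-1)/3 = 3 - (-2)*n/3 = 3 + 2*n/3)
-4681 - d(7, sqrt(-14 + f)) = -4681 - (3 + 2*sqrt(-14 + 23)/3) = -4681 - (3 + 2*sqrt(9)/3) = -4681 - (3 + (2/3)*3) = -4681 - (3 + 2) = -4681 - 1*5 = -4681 - 5 = -4686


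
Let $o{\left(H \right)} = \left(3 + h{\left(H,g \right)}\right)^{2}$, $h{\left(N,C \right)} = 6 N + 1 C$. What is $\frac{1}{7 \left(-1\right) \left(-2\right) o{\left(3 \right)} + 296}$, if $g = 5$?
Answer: $\frac{1}{9760} \approx 0.00010246$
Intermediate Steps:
$h{\left(N,C \right)} = C + 6 N$ ($h{\left(N,C \right)} = 6 N + C = C + 6 N$)
$o{\left(H \right)} = \left(8 + 6 H\right)^{2}$ ($o{\left(H \right)} = \left(3 + \left(5 + 6 H\right)\right)^{2} = \left(8 + 6 H\right)^{2}$)
$\frac{1}{7 \left(-1\right) \left(-2\right) o{\left(3 \right)} + 296} = \frac{1}{7 \left(-1\right) \left(-2\right) 4 \left(4 + 3 \cdot 3\right)^{2} + 296} = \frac{1}{7 \cdot 2 \cdot 4 \left(4 + 9\right)^{2} + 296} = \frac{1}{7 \cdot 2 \cdot 4 \cdot 13^{2} + 296} = \frac{1}{7 \cdot 2 \cdot 4 \cdot 169 + 296} = \frac{1}{7 \cdot 2 \cdot 676 + 296} = \frac{1}{7 \cdot 1352 + 296} = \frac{1}{9464 + 296} = \frac{1}{9760}$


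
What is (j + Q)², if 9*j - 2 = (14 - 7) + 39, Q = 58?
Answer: 36100/9 ≈ 4011.1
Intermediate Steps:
j = 16/3 (j = 2/9 + ((14 - 7) + 39)/9 = 2/9 + (7 + 39)/9 = 2/9 + (⅑)*46 = 2/9 + 46/9 = 16/3 ≈ 5.3333)
(j + Q)² = (16/3 + 58)² = (190/3)² = 36100/9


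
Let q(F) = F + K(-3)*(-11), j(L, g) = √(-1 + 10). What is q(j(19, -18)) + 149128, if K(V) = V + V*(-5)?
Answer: 148999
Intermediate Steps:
K(V) = -4*V (K(V) = V - 5*V = -4*V)
j(L, g) = 3 (j(L, g) = √9 = 3)
q(F) = -132 + F (q(F) = F - 4*(-3)*(-11) = F + 12*(-11) = F - 132 = -132 + F)
q(j(19, -18)) + 149128 = (-132 + 3) + 149128 = -129 + 149128 = 148999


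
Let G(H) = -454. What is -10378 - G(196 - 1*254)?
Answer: -9924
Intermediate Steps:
-10378 - G(196 - 1*254) = -10378 - 1*(-454) = -10378 + 454 = -9924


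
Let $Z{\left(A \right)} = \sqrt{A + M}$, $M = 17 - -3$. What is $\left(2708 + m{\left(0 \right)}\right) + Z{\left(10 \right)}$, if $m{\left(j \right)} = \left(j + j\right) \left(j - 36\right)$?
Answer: $2708 + \sqrt{30} \approx 2713.5$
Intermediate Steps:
$M = 20$ ($M = 17 + 3 = 20$)
$Z{\left(A \right)} = \sqrt{20 + A}$ ($Z{\left(A \right)} = \sqrt{A + 20} = \sqrt{20 + A}$)
$m{\left(j \right)} = 2 j \left(-36 + j\right)$
$\left(2708 + m{\left(0 \right)}\right) + Z{\left(10 \right)} = \left(2708 + 2 \cdot 0 \left(-36 + 0\right)\right) + \sqrt{20 + 10} = \left(2708 + 2 \cdot 0 \left(-36\right)\right) + \sqrt{30} = \left(2708 + 0\right) + \sqrt{30} = 2708 + \sqrt{30}$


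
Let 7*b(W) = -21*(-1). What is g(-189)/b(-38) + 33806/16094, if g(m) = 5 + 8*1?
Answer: 155320/24141 ≈ 6.4339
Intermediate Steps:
b(W) = 3 (b(W) = (-21*(-1))/7 = (⅐)*21 = 3)
g(m) = 13 (g(m) = 5 + 8 = 13)
g(-189)/b(-38) + 33806/16094 = 13/3 + 33806/16094 = 13*(⅓) + 33806*(1/16094) = 13/3 + 16903/8047 = 155320/24141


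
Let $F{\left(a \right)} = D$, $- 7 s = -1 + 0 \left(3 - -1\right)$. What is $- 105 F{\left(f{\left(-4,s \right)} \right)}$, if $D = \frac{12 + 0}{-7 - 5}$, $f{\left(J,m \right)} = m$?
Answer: $105$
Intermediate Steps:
$s = \frac{1}{7}$ ($s = - \frac{-1 + 0 \left(3 - -1\right)}{7} = - \frac{-1 + 0 \left(3 + 1\right)}{7} = - \frac{-1 + 0 \cdot 4}{7} = - \frac{-1 + 0}{7} = \left(- \frac{1}{7}\right) \left(-1\right) = \frac{1}{7} \approx 0.14286$)
$D = -1$ ($D = \frac{12}{-12} = 12 \left(- \frac{1}{12}\right) = -1$)
$F{\left(a \right)} = -1$
$- 105 F{\left(f{\left(-4,s \right)} \right)} = \left(-105\right) \left(-1\right) = 105$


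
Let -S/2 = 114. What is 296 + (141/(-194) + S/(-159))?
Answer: 3050743/10282 ≈ 296.71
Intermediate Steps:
S = -228 (S = -2*114 = -228)
296 + (141/(-194) + S/(-159)) = 296 + (141/(-194) - 228/(-159)) = 296 + (141*(-1/194) - 228*(-1/159)) = 296 + (-141/194 + 76/53) = 296 + 7271/10282 = 3050743/10282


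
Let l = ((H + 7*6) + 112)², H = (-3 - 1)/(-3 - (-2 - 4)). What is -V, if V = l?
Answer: -209764/9 ≈ -23307.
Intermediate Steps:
H = -4/3 (H = -4/(-3 - 1*(-6)) = -4/(-3 + 6) = -4/3 ≈ -1.3333)
l = 209764/9 (l = ((-4/3 + 7*6) + 112)² = ((-4/3 + 42) + 112)² = (122/3 + 112)² = (458/3)² = 209764/9 ≈ 23307.)
V = 209764/9 ≈ 23307.
-V = -1*209764/9 = -209764/9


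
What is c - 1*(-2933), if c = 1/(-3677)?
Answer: 10784640/3677 ≈ 2933.0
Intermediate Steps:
c = -1/3677 ≈ -0.00027196
c - 1*(-2933) = -1/3677 - 1*(-2933) = -1/3677 + 2933 = 10784640/3677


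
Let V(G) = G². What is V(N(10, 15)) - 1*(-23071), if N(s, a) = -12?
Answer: 23215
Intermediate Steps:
V(N(10, 15)) - 1*(-23071) = (-12)² - 1*(-23071) = 144 + 23071 = 23215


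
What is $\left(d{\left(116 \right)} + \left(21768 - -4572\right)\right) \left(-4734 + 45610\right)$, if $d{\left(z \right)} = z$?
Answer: $1081415456$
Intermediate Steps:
$\left(d{\left(116 \right)} + \left(21768 - -4572\right)\right) \left(-4734 + 45610\right) = \left(116 + \left(21768 - -4572\right)\right) \left(-4734 + 45610\right) = \left(116 + \left(21768 + 4572\right)\right) 40876 = \left(116 + 26340\right) 40876 = 26456 \cdot 40876 = 1081415456$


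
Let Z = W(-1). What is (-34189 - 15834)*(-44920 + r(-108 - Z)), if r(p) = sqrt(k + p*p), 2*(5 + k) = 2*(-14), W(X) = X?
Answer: 2247033160 - 150069*sqrt(1270) ≈ 2.2417e+9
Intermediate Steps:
k = -19 (k = -5 + (2*(-14))/2 = -5 + (1/2)*(-28) = -5 - 14 = -19)
Z = -1
r(p) = sqrt(-19 + p**2) (r(p) = sqrt(-19 + p*p) = sqrt(-19 + p**2))
(-34189 - 15834)*(-44920 + r(-108 - Z)) = (-34189 - 15834)*(-44920 + sqrt(-19 + (-108 - 1*(-1))**2)) = -50023*(-44920 + sqrt(-19 + (-108 + 1)**2)) = -50023*(-44920 + sqrt(-19 + (-107)**2)) = -50023*(-44920 + sqrt(-19 + 11449)) = -50023*(-44920 + sqrt(11430)) = -50023*(-44920 + 3*sqrt(1270)) = 2247033160 - 150069*sqrt(1270)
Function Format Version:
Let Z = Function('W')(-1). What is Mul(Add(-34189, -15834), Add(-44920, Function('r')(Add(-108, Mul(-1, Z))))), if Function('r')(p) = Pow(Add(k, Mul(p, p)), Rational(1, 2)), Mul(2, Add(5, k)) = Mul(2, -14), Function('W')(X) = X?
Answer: Add(2247033160, Mul(-150069, Pow(1270, Rational(1, 2)))) ≈ 2.2417e+9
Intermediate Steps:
k = -19 (k = Add(-5, Mul(Rational(1, 2), Mul(2, -14))) = Add(-5, Mul(Rational(1, 2), -28)) = Add(-5, -14) = -19)
Z = -1
Function('r')(p) = Pow(Add(-19, Pow(p, 2)), Rational(1, 2)) (Function('r')(p) = Pow(Add(-19, Mul(p, p)), Rational(1, 2)) = Pow(Add(-19, Pow(p, 2)), Rational(1, 2)))
Mul(Add(-34189, -15834), Add(-44920, Function('r')(Add(-108, Mul(-1, Z))))) = Mul(Add(-34189, -15834), Add(-44920, Pow(Add(-19, Pow(Add(-108, Mul(-1, -1)), 2)), Rational(1, 2)))) = Mul(-50023, Add(-44920, Pow(Add(-19, Pow(Add(-108, 1), 2)), Rational(1, 2)))) = Mul(-50023, Add(-44920, Pow(Add(-19, Pow(-107, 2)), Rational(1, 2)))) = Mul(-50023, Add(-44920, Pow(Add(-19, 11449), Rational(1, 2)))) = Mul(-50023, Add(-44920, Pow(11430, Rational(1, 2)))) = Mul(-50023, Add(-44920, Mul(3, Pow(1270, Rational(1, 2))))) = Add(2247033160, Mul(-150069, Pow(1270, Rational(1, 2))))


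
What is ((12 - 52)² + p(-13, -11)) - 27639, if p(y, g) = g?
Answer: -26050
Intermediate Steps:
((12 - 52)² + p(-13, -11)) - 27639 = ((12 - 52)² - 11) - 27639 = ((-40)² - 11) - 27639 = (1600 - 11) - 27639 = 1589 - 27639 = -26050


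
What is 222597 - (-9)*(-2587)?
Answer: 199314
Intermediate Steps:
222597 - (-9)*(-2587) = 222597 - 1*23283 = 222597 - 23283 = 199314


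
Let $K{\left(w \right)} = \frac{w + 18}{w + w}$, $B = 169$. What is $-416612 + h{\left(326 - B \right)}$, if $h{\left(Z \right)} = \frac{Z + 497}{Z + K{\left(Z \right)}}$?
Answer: $- \frac{6870280040}{16491} \approx -4.1661 \cdot 10^{5}$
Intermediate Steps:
$K{\left(w \right)} = \frac{18 + w}{2 w}$
$h{\left(Z \right)} = \frac{497 + Z}{Z + \frac{18 + Z}{2 Z}}$ ($h{\left(Z \right)} = \frac{Z + 497}{Z + \frac{18 + Z}{2 Z}} = \frac{497 + Z}{Z + \frac{18 + Z}{2 Z}}$)
$-416612 + h{\left(326 - B \right)} = -416612 + \frac{2 \left(326 - 169\right) \left(497 + \left(326 - 169\right)\right)}{18 + \left(326 - 169\right) + 2 \left(326 - 169\right)^{2}} = -416612 + 2 \cdot 157 \frac{1}{18 + 157 + 2 \cdot 157^{2}} \left(497 + 157\right) = -416612 + 2 \cdot 157 \frac{1}{18 + 157 + 2 \cdot 24649} \cdot 654 = -416612 + 2 \cdot 157 \frac{1}{18 + 157 + 49298} \cdot 654 = -416612 + 2 \cdot 157 \cdot \frac{1}{49473} \cdot 654 = -416612 + \frac{68452}{16491} = - \frac{6870280040}{16491}$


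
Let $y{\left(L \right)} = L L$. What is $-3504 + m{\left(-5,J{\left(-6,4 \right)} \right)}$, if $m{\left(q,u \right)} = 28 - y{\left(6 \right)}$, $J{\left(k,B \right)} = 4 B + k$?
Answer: $-3512$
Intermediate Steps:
$J{\left(k,B \right)} = k + 4 B$
$y{\left(L \right)} = L^{2}$
$m{\left(q,u \right)} = -8$ ($m{\left(q,u \right)} = 28 - 6^{2} = 28 - 36 = -8$)
$-3504 + m{\left(-5,J{\left(-6,4 \right)} \right)} = -3504 - 8 = -3512$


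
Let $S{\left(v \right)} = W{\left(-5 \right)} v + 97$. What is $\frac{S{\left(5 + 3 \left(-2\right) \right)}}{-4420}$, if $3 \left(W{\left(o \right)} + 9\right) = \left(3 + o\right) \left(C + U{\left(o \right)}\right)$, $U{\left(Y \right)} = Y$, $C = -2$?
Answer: $- \frac{76}{3315} \approx -0.022926$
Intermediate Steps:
$W{\left(o \right)} = -9 + \frac{\left(-2 + o\right) \left(3 + o\right)}{3}$ ($W{\left(o \right)} = -9 + \frac{\left(3 + o\right) \left(-2 + o\right)}{3} = -9 + \frac{\left(-2 + o\right) \left(3 + o\right)}{3}$)
$S{\left(v \right)} = 97 - \frac{13 v}{3}$ ($S{\left(v \right)} = \left(-11 + \frac{1}{3} \left(-5\right) + \frac{\left(-5\right)^{2}}{3}\right) v + 97 = \left(-11 - \frac{5}{3} + \frac{1}{3} \cdot 25\right) v + 97 = \left(-11 - \frac{5}{3} + \frac{25}{3}\right) v + 97 = - \frac{13 v}{3} + 97 = 97 - \frac{13 v}{3}$)
$\frac{S{\left(5 + 3 \left(-2\right) \right)}}{-4420} = \frac{97 - \frac{13 \left(5 + 3 \left(-2\right)\right)}{3}}{-4420} = \left(97 - \frac{13 \left(5 - 6\right)}{3}\right) \left(- \frac{1}{4420}\right) = \left(97 - - \frac{13}{3}\right) \left(- \frac{1}{4420}\right) = \left(97 + \frac{13}{3}\right) \left(- \frac{1}{4420}\right) = \frac{304}{3} \left(- \frac{1}{4420}\right) = - \frac{76}{3315}$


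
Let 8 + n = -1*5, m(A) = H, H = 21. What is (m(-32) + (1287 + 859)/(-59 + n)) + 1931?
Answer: 69199/36 ≈ 1922.2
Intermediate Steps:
m(A) = 21
n = -13 (n = -8 - 1*5 = -8 - 5 = -13)
(m(-32) + (1287 + 859)/(-59 + n)) + 1931 = (21 + (1287 + 859)/(-59 - 13)) + 1931 = (21 + 2146/(-72)) + 1931 = (21 + 2146*(-1/72)) + 1931 = (21 - 1073/36) + 1931 = -317/36 + 1931 = 69199/36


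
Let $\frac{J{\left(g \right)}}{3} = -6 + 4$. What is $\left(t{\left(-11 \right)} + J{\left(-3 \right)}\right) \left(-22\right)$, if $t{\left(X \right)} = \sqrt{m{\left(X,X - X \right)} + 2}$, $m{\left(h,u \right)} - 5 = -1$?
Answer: $132 - 22 \sqrt{6} \approx 78.111$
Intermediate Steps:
$m{\left(h,u \right)} = 4$ ($m{\left(h,u \right)} = 5 - 1 = 4$)
$J{\left(g \right)} = -6$ ($J{\left(g \right)} = 3 \left(-6 + 4\right) = 3 \left(-2\right) = -6$)
$t{\left(X \right)} = \sqrt{6}$ ($t{\left(X \right)} = \sqrt{4 + 2} = \sqrt{6}$)
$\left(t{\left(-11 \right)} + J{\left(-3 \right)}\right) \left(-22\right) = \left(\sqrt{6} - 6\right) \left(-22\right) = \left(-6 + \sqrt{6}\right) \left(-22\right) = 132 - 22 \sqrt{6}$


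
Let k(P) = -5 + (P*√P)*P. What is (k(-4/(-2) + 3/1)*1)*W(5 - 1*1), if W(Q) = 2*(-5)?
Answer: 50 - 250*√5 ≈ -509.02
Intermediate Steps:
k(P) = -5 + P^(5/2) (k(P) = -5 + P^(3/2)*P = -5 + P^(5/2))
W(Q) = -10
(k(-4/(-2) + 3/1)*1)*W(5 - 1*1) = ((-5 + (-4/(-2) + 3/1)^(5/2))*1)*(-10) = ((-5 + (-4*(-½) + 3*1)^(5/2))*1)*(-10) = ((-5 + (2 + 3)^(5/2))*1)*(-10) = ((-5 + 5^(5/2))*1)*(-10) = ((-5 + 25*√5)*1)*(-10) = (-5 + 25*√5)*(-10) = 50 - 250*√5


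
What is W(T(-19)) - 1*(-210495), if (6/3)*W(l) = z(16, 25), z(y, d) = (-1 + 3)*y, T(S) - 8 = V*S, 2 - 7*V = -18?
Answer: 210511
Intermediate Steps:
V = 20/7 (V = 2/7 - 1/7*(-18) = 2/7 + 18/7 = 20/7 ≈ 2.8571)
T(S) = 8 + 20*S/7
z(y, d) = 2*y
W(l) = 16 (W(l) = (2*16)/2 = (1/2)*32 = 16)
W(T(-19)) - 1*(-210495) = 16 - 1*(-210495) = 16 + 210495 = 210511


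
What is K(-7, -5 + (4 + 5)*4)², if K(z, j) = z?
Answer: 49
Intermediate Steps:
K(-7, -5 + (4 + 5)*4)² = (-7)² = 49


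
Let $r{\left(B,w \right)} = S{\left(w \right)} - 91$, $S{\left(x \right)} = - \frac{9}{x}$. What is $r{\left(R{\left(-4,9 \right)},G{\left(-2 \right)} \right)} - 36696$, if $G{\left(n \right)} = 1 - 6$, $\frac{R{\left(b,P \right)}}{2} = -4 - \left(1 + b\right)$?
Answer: $- \frac{183926}{5} \approx -36785.0$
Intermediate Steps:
$R{\left(b,P \right)} = -10 - 2 b$ ($R{\left(b,P \right)} = 2 \left(-4 - \left(1 + b\right)\right) = 2 \left(-5 - b\right) = -10 - 2 b$)
$G{\left(n \right)} = -5$ ($G{\left(n \right)} = 1 - 6 = -5$)
$r{\left(B,w \right)} = -91 - \frac{9}{w}$ ($r{\left(B,w \right)} = - \frac{9}{w} - 91 = -91 - \frac{9}{w}$)
$r{\left(R{\left(-4,9 \right)},G{\left(-2 \right)} \right)} - 36696 = \left(-91 - \frac{9}{-5}\right) - 36696 = \left(-91 - - \frac{9}{5}\right) - 36696 = \left(-91 + \frac{9}{5}\right) - 36696 = - \frac{446}{5} - 36696 = - \frac{183926}{5}$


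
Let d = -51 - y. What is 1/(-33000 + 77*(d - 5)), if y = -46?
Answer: -1/33770 ≈ -2.9612e-5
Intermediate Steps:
d = -5 (d = -51 - 1*(-46) = -51 + 46 = -5)
1/(-33000 + 77*(d - 5)) = 1/(-33000 + 77*(-5 - 5)) = 1/(-33000 + 77*(-10)) = 1/(-33000 - 770) = 1/(-33770) = -1/33770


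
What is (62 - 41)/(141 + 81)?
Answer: 7/74 ≈ 0.094595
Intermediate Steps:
(62 - 41)/(141 + 81) = 21/222 = (1/222)*21 = 7/74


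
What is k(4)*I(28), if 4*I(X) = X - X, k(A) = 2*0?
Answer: 0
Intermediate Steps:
k(A) = 0
I(X) = 0 (I(X) = (X - X)/4 = (1/4)*0 = 0)
k(4)*I(28) = 0*0 = 0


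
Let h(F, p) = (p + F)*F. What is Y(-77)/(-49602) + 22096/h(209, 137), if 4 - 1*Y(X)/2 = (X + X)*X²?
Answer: -32739870542/896729757 ≈ -36.510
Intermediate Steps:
Y(X) = 8 - 4*X³ (Y(X) = 8 - 2*(X + X)*X² = 8 - 2*2*X*X² = 8 - 4*X³)
h(F, p) = F*(F + p) (h(F, p) = (F + p)*F = F*(F + p))
Y(-77)/(-49602) + 22096/h(209, 137) = (8 - 4*(-77)³)/(-49602) + 22096/((209*(209 + 137))) = (8 - 4*(-456533))*(-1/49602) + 22096/((209*346)) = (8 + 1826132)*(-1/49602) + 22096/72314 = 1826140*(-1/49602) + 22096*(1/72314) = -913070/24801 + 11048/36157 = -32739870542/896729757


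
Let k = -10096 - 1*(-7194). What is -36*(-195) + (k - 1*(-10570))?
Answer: 14688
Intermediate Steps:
k = -2902 (k = -10096 + 7194 = -2902)
-36*(-195) + (k - 1*(-10570)) = -36*(-195) + (-2902 - 1*(-10570)) = 7020 + (-2902 + 10570) = 7020 + 7668 = 14688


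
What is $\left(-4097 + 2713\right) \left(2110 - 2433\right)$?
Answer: $447032$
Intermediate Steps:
$\left(-4097 + 2713\right) \left(2110 - 2433\right) = \left(-1384\right) \left(-323\right) = 447032$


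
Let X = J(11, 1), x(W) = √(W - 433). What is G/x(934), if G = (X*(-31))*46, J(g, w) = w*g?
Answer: -15686*√501/501 ≈ -700.80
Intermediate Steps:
x(W) = √(-433 + W)
J(g, w) = g*w
X = 11 (X = 11*1 = 11)
G = -15686 (G = (11*(-31))*46 = -341*46 = -15686)
G/x(934) = -15686/√(-433 + 934) = -15686*√501/501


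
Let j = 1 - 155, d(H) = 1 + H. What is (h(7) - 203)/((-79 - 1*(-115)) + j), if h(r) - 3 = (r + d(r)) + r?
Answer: 89/59 ≈ 1.5085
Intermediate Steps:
j = -154
h(r) = 4 + 3*r (h(r) = 3 + ((r + (1 + r)) + r) = 3 + ((1 + 2*r) + r) = 3 + (1 + 3*r) = 4 + 3*r)
(h(7) - 203)/((-79 - 1*(-115)) + j) = ((4 + 3*7) - 203)/((-79 - 1*(-115)) - 154) = ((4 + 21) - 203)/((-79 + 115) - 154) = (25 - 203)/(36 - 154) = -178/(-118) = -178*(-1/118) = 89/59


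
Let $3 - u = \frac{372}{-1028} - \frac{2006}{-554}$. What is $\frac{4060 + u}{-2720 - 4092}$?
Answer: $- \frac{289008897}{484939468} \approx -0.59597$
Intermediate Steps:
$u = - \frac{18443}{71189}$ ($u = 3 - \left(\frac{372}{-1028} - \frac{2006}{-554}\right) = 3 - \left(372 \left(- \frac{1}{1028}\right) - - \frac{1003}{277}\right) = 3 - \left(- \frac{93}{257} + \frac{1003}{277}\right) = 3 - \frac{232010}{71189} = - \frac{18443}{71189} \approx -0.25907$)
$\frac{4060 + u}{-2720 - 4092} = \frac{4060 - \frac{18443}{71189}}{-2720 - 4092} = \frac{289008897}{71189 \left(-6812\right)} = \frac{289008897}{71189} \left(- \frac{1}{6812}\right) = - \frac{289008897}{484939468}$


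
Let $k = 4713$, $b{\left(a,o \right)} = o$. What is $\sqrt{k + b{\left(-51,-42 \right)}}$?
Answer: $3 \sqrt{519} \approx 68.345$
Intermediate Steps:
$\sqrt{k + b{\left(-51,-42 \right)}} = \sqrt{4713 - 42} = \sqrt{4671} = 3 \sqrt{519}$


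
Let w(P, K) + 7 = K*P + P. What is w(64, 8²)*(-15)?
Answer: -62295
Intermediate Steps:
w(P, K) = -7 + P + K*P (w(P, K) = -7 + (K*P + P) = -7 + (P + K*P) = -7 + P + K*P)
w(64, 8²)*(-15) = (-7 + 64 + 8²*64)*(-15) = (-7 + 64 + 64*64)*(-15) = (-7 + 64 + 4096)*(-15) = 4153*(-15) = -62295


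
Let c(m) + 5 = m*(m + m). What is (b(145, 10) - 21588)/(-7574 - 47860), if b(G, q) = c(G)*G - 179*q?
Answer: -6073147/55434 ≈ -109.56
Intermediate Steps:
c(m) = -5 + 2*m² (c(m) = -5 + m*(m + m) = -5 + m*(2*m) = -5 + 2*m²)
b(G, q) = -179*q + G*(-5 + 2*G²) (b(G, q) = (-5 + 2*G²)*G - 179*q = G*(-5 + 2*G²) - 179*q = -179*q + G*(-5 + 2*G²))
(b(145, 10) - 21588)/(-7574 - 47860) = ((-179*10 + 145*(-5 + 2*145²)) - 21588)/(-7574 - 47860) = ((-1790 + 145*(-5 + 2*21025)) - 21588)/(-55434) = ((-1790 + 145*(-5 + 42050)) - 21588)*(-1/55434) = ((-1790 + 145*42045) - 21588)*(-1/55434) = ((-1790 + 6096525) - 21588)*(-1/55434) = (6094735 - 21588)*(-1/55434) = 6073147*(-1/55434) = -6073147/55434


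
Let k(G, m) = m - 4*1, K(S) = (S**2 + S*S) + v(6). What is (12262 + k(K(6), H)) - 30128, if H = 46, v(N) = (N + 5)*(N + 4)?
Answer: -17824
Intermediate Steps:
v(N) = (4 + N)*(5 + N) (v(N) = (5 + N)*(4 + N) = (4 + N)*(5 + N))
K(S) = 110 + 2*S**2 (K(S) = (S**2 + S*S) + (20 + 6**2 + 9*6) = (S**2 + S**2) + (20 + 36 + 54) = 2*S**2 + 110 = 110 + 2*S**2)
k(G, m) = -4 + m (k(G, m) = m - 4 = -4 + m)
(12262 + k(K(6), H)) - 30128 = (12262 + (-4 + 46)) - 30128 = (12262 + 42) - 30128 = 12304 - 30128 = -17824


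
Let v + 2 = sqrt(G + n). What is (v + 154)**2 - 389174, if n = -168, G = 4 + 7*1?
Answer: -366227 + 304*I*sqrt(157) ≈ -3.6623e+5 + 3809.1*I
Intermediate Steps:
G = 11 (G = 4 + 7 = 11)
v = -2 + I*sqrt(157) (v = -2 + sqrt(11 - 168) = -2 + sqrt(-157) = -2 + I*sqrt(157) ≈ -2.0 + 12.53*I)
(v + 154)**2 - 389174 = ((-2 + I*sqrt(157)) + 154)**2 - 389174 = (152 + I*sqrt(157))**2 - 389174 = -389174 + (152 + I*sqrt(157))**2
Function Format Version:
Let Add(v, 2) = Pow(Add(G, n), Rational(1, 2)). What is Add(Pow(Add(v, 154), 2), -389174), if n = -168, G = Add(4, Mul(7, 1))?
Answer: Add(-366227, Mul(304, I, Pow(157, Rational(1, 2)))) ≈ Add(-3.6623e+5, Mul(3809.1, I))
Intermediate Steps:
G = 11 (G = Add(4, 7) = 11)
v = Add(-2, Mul(I, Pow(157, Rational(1, 2)))) (v = Add(-2, Pow(Add(11, -168), Rational(1, 2))) = Add(-2, Pow(-157, Rational(1, 2))) = Add(-2, Mul(I, Pow(157, Rational(1, 2)))) ≈ Add(-2.0000, Mul(12.530, I)))
Add(Pow(Add(v, 154), 2), -389174) = Add(Pow(Add(Add(-2, Mul(I, Pow(157, Rational(1, 2)))), 154), 2), -389174) = Add(Pow(Add(152, Mul(I, Pow(157, Rational(1, 2)))), 2), -389174) = Add(-389174, Pow(Add(152, Mul(I, Pow(157, Rational(1, 2)))), 2))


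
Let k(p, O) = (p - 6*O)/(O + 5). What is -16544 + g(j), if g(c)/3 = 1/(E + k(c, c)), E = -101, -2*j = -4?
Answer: -3954023/239 ≈ -16544.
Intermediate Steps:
j = 2 (j = -½*(-4) = 2)
k(p, O) = (p - 6*O)/(5 + O)
g(c) = 3/(-101 - 5*c/(5 + c)) (g(c) = 3/(-101 + (c - 6*c)/(5 + c)) = 3/(-101 + (-5*c)/(5 + c)) = 3/(-101 - 5*c/(5 + c)))
-16544 + g(j) = -16544 + 3*(5 + 2)/(-505 - 106*2) = -16544 + 3*7/(-505 - 212) = -16544 + 3*7/(-717) = -16544 + 3*(-1/717)*7 = -16544 - 7/239 = -3954023/239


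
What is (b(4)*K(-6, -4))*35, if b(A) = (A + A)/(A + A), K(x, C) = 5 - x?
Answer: 385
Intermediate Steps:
b(A) = 1 (b(A) = (2*A)/((2*A)) = (2*A)*(1/(2*A)) = 1)
(b(4)*K(-6, -4))*35 = (1*(5 - 1*(-6)))*35 = (1*(5 + 6))*35 = (1*11)*35 = 11*35 = 385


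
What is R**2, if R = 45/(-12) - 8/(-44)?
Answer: 24649/1936 ≈ 12.732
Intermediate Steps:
R = -157/44 (R = 45*(-1/12) - 8*(-1/44) = -15/4 + 2/11 = -157/44 ≈ -3.5682)
R**2 = (-157/44)**2 = 24649/1936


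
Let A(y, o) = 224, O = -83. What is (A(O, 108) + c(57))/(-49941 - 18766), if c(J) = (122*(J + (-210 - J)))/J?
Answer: 4284/1305433 ≈ 0.0032817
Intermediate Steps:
c(J) = -25620/J (c(J) = (122*(-210))/J = -25620/J)
(A(O, 108) + c(57))/(-49941 - 18766) = (224 - 25620/57)/(-49941 - 18766) = (224 - 25620*1/57)/(-68707) = (224 - 8540/19)*(-1/68707) = -4284/19*(-1/68707) = 4284/1305433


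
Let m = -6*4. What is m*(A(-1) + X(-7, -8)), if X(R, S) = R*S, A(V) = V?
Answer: -1320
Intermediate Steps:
m = -24
m*(A(-1) + X(-7, -8)) = -24*(-1 - 7*(-8)) = -24*(-1 + 56) = -24*55 = -1320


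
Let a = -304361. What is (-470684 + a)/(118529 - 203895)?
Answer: 775045/85366 ≈ 9.0791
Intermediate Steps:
(-470684 + a)/(118529 - 203895) = (-470684 - 304361)/(118529 - 203895) = -775045/(-85366) = -775045*(-1/85366) = 775045/85366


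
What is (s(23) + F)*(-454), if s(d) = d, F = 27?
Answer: -22700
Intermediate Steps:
(s(23) + F)*(-454) = (23 + 27)*(-454) = 50*(-454) = -22700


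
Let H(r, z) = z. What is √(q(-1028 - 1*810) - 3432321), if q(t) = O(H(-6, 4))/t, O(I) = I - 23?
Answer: I*√11595217789402/1838 ≈ 1852.7*I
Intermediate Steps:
O(I) = -23 + I
q(t) = -19/t (q(t) = (-23 + 4)/t = -19/t)
√(q(-1028 - 1*810) - 3432321) = √(-19/(-1028 - 1*810) - 3432321) = √(-19/(-1028 - 810) - 3432321) = √(-19/(-1838) - 3432321) = √(-19*(-1/1838) - 3432321) = √(19/1838 - 3432321) = √(-6308605979/1838) = I*√11595217789402/1838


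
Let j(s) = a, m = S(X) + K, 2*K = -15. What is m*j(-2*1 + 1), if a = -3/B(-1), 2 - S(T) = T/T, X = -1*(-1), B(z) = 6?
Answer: 13/4 ≈ 3.2500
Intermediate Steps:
K = -15/2 (K = (½)*(-15) = -15/2 ≈ -7.5000)
X = 1
S(T) = 1 (S(T) = 2 - T/T = 2 - 1*1 = 2 - 1 = 1)
m = -13/2 (m = 1 - 15/2 = -13/2 ≈ -6.5000)
a = -½ (a = -3/6 = -3*⅙ = -½ ≈ -0.50000)
j(s) = -½
m*j(-2*1 + 1) = -13/2*(-½) = 13/4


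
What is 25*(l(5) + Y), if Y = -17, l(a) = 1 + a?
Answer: -275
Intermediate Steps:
25*(l(5) + Y) = 25*((1 + 5) - 17) = 25*(6 - 17) = 25*(-11) = -275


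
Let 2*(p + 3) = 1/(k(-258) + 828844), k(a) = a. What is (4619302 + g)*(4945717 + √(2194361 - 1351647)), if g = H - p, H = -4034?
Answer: 37826316814581774087/1657172 + 7648297873611*√842714/1657172 ≈ 2.2830e+13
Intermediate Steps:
p = -4971515/1657172 (p = -3 + 1/(2*(-258 + 828844)) = -3 + (½)/828586 = -3 + (½)*(1/828586) = -3 + 1/1657172 = -4971515/1657172 ≈ -3.0000)
g = -6680060333/1657172 (g = -4034 - 1*(-4971515/1657172) = -4034 + 4971515/1657172 = -6680060333/1657172 ≈ -4031.0)
(4619302 + g)*(4945717 + √(2194361 - 1351647)) = (4619302 - 6680060333/1657172)*(4945717 + √(2194361 - 1351647)) = 7648297873611*(4945717 + √842714)/1657172 = 37826316814581774087/1657172 + 7648297873611*√842714/1657172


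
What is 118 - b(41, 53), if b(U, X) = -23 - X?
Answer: 194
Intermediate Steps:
118 - b(41, 53) = 118 - (-23 - 1*53) = 118 - (-23 - 53) = 118 - 1*(-76) = 118 + 76 = 194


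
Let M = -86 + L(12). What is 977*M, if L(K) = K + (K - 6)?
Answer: -66436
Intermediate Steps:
L(K) = -6 + 2*K (L(K) = K + (-6 + K) = -6 + 2*K)
M = -68 (M = -86 + (-6 + 2*12) = -86 + (-6 + 24) = -86 + 18 = -68)
977*M = 977*(-68) = -66436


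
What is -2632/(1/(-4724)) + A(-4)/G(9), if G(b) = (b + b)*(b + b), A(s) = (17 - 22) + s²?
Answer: 4028476043/324 ≈ 1.2434e+7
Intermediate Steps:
A(s) = -5 + s²
G(b) = 4*b² (G(b) = (2*b)*(2*b) = 4*b²)
-2632/(1/(-4724)) + A(-4)/G(9) = -2632/(1/(-4724)) + (-5 + (-4)²)/((4*9²)) = -2632/(-1/4724) + (-5 + 16)/((4*81)) = -2632*(-4724) + 11/324 = 12433568 + 11*(1/324) = 12433568 + 11/324 = 4028476043/324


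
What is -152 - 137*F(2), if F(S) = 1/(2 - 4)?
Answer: -167/2 ≈ -83.500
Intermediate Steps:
F(S) = -½ (F(S) = 1/(-2) = -½)
-152 - 137*F(2) = -152 - 137*(-½) = -152 + 137/2 = -167/2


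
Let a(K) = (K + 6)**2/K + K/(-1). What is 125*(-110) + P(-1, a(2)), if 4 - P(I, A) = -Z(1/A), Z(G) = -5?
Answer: -13751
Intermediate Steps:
a(K) = -K + (6 + K)**2/K (a(K) = (6 + K)**2/K + K*(-1) = (6 + K)**2/K - K = -K + (6 + K)**2/K)
P(I, A) = -1 (P(I, A) = 4 - (-1)*(-5) = 4 - 1*5 = 4 - 5 = -1)
125*(-110) + P(-1, a(2)) = 125*(-110) - 1 = -13750 - 1 = -13751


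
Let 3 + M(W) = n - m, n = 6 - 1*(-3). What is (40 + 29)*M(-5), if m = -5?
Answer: 759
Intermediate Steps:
n = 9 (n = 6 + 3 = 9)
M(W) = 11 (M(W) = -3 + (9 - 1*(-5)) = -3 + (9 + 5) = -3 + 14 = 11)
(40 + 29)*M(-5) = (40 + 29)*11 = 69*11 = 759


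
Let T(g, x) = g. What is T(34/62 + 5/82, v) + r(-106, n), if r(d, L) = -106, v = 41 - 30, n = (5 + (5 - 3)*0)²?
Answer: -267903/2542 ≈ -105.39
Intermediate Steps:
n = 25 (n = (5 + 2*0)² = (5 + 0)² = 5² = 25)
v = 11
T(34/62 + 5/82, v) + r(-106, n) = (34/62 + 5/82) - 106 = (34*(1/62) + 5*(1/82)) - 106 = (17/31 + 5/82) - 106 = 1549/2542 - 106 = -267903/2542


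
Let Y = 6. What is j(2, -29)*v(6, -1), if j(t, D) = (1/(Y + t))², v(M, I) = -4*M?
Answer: -3/8 ≈ -0.37500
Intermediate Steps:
j(t, D) = (6 + t)⁻² (j(t, D) = (1/(6 + t))² = (6 + t)⁻²)
j(2, -29)*v(6, -1) = (-4*6)/(6 + 2)² = -24/8² = (1/64)*(-24) = -3/8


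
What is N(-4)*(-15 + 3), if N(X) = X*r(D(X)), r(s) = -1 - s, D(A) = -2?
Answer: 48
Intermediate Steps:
N(X) = X (N(X) = X*(-1 - 1*(-2)) = X*(-1 + 2) = X*1 = X)
N(-4)*(-15 + 3) = -4*(-15 + 3) = -4*(-12) = 48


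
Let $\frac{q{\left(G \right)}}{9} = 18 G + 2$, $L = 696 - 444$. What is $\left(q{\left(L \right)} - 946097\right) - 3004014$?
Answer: $-3909269$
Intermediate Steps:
$L = 252$
$q{\left(G \right)} = 18 + 162 G$ ($q{\left(G \right)} = 9 \left(18 G + 2\right) = 9 \left(2 + 18 G\right) = 18 + 162 G$)
$\left(q{\left(L \right)} - 946097\right) - 3004014 = \left(\left(18 + 162 \cdot 252\right) - 946097\right) - 3004014 = \left(\left(18 + 40824\right) - 946097\right) - 3004014 = \left(40842 - 946097\right) - 3004014 = -905255 - 3004014 = -3909269$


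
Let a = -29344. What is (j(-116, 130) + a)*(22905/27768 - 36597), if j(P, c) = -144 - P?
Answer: 2487325208571/2314 ≈ 1.0749e+9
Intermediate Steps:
(j(-116, 130) + a)*(22905/27768 - 36597) = ((-144 - 1*(-116)) - 29344)*(22905/27768 - 36597) = ((-144 + 116) - 29344)*(22905*(1/27768) - 36597) = (-28 - 29344)*(7635/9256 - 36597) = -29372*(-338734197/9256) = 2487325208571/2314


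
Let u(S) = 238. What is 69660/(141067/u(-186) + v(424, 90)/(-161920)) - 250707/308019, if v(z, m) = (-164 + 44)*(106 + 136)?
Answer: 155519696674501/1332910229243 ≈ 116.68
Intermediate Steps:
v(z, m) = -29040 (v(z, m) = -120*242 = -29040)
69660/(141067/u(-186) + v(424, 90)/(-161920)) - 250707/308019 = 69660/(141067/238 - 29040/(-161920)) - 250707/308019 = 69660/(141067*(1/238) - 29040*(-1/161920)) - 250707*1/308019 = 69660/(141067/238 + 33/184) - 83569/102673 = 69660/(12982091/21896) - 83569/102673 = 69660*(21896/12982091) - 83569/102673 = 1525275360/12982091 - 83569/102673 = 155519696674501/1332910229243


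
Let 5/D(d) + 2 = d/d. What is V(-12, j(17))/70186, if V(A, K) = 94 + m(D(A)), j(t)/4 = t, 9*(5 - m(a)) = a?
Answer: 448/315837 ≈ 0.0014185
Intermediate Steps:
D(d) = -5 (D(d) = 5/(-2 + d/d) = 5/(-2 + 1) = 5/(-1) = 5*(-1) = -5)
m(a) = 5 - a/9
j(t) = 4*t
V(A, K) = 896/9 (V(A, K) = 94 + (5 - 1/9*(-5)) = 94 + (5 + 5/9) = 94 + 50/9 = 896/9)
V(-12, j(17))/70186 = (896/9)/70186 = (896/9)*(1/70186) = 448/315837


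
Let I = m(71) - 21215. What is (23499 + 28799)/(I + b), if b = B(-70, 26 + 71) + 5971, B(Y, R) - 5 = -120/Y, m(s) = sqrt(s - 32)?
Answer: -19523549423/5688283505 - 1281301*sqrt(39)/5688283505 ≈ -3.4336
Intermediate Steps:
m(s) = sqrt(-32 + s)
B(Y, R) = 5 - 120/Y
I = -21215 + sqrt(39) (I = sqrt(-32 + 71) - 21215 = sqrt(39) - 21215 = -21215 + sqrt(39) ≈ -21209.)
b = 41844/7 (b = (5 - 120/(-70)) + 5971 = (5 - 120*(-1/70)) + 5971 = (5 + 12/7) + 5971 = 47/7 + 5971 = 41844/7 ≈ 5977.7)
(23499 + 28799)/(I + b) = (23499 + 28799)/((-21215 + sqrt(39)) + 41844/7) = 52298/(-106661/7 + sqrt(39))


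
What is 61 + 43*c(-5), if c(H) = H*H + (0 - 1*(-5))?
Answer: 1351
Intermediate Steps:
c(H) = 5 + H² (c(H) = H² + (0 + 5) = H² + 5 = 5 + H²)
61 + 43*c(-5) = 61 + 43*(5 + (-5)²) = 61 + 43*(5 + 25) = 61 + 43*30 = 61 + 1290 = 1351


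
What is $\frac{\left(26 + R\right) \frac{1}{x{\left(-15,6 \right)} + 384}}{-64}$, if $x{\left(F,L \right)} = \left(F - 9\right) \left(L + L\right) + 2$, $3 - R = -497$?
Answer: $- \frac{263}{3136} \approx -0.083865$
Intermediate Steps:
$R = 500$ ($R = 3 - -497 = 3 + 497 = 500$)
$x{\left(F,L \right)} = 2 + 2 L \left(-9 + F\right)$ ($x{\left(F,L \right)} = \left(-9 + F\right) 2 L + 2 = 2 L \left(-9 + F\right) + 2 = 2 + 2 L \left(-9 + F\right)$)
$\frac{\left(26 + R\right) \frac{1}{x{\left(-15,6 \right)} + 384}}{-64} = \frac{\left(26 + 500\right) \frac{1}{\left(2 - 108 + 2 \left(-15\right) 6\right) + 384}}{-64} = \frac{526}{\left(2 - 108 - 180\right) + 384} \left(- \frac{1}{64}\right) = \frac{526}{-286 + 384} \left(- \frac{1}{64}\right) = \frac{526}{98} \left(- \frac{1}{64}\right) = 526 \cdot \frac{1}{98} \left(- \frac{1}{64}\right) = \frac{263}{49} \left(- \frac{1}{64}\right) = - \frac{263}{3136}$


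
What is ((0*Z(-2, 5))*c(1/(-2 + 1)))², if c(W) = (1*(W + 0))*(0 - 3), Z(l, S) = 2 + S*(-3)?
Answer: 0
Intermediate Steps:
Z(l, S) = 2 - 3*S
c(W) = -3*W (c(W) = (1*W)*(-3) = W*(-3) = -3*W)
((0*Z(-2, 5))*c(1/(-2 + 1)))² = ((0*(2 - 3*5))*(-3/(-2 + 1)))² = ((0*(2 - 15))*(-3/(-1)))² = ((0*(-13))*(-3*(-1)))² = (0*3)² = 0² = 0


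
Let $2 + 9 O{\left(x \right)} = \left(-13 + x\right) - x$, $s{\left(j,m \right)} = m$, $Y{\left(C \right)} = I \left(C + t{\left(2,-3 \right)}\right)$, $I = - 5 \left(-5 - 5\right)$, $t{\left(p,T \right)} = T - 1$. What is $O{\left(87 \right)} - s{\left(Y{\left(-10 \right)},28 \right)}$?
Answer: $- \frac{89}{3} \approx -29.667$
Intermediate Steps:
$t{\left(p,T \right)} = -1 + T$
$I = 50$ ($I = \left(-5\right) \left(-10\right) = 50$)
$Y{\left(C \right)} = -200 + 50 C$ ($Y{\left(C \right)} = 50 \left(C - 4\right) = 50 \left(-4 + C\right) = -200 + 50 C$)
$O{\left(x \right)} = - \frac{5}{3}$ ($O{\left(x \right)} = - \frac{2}{9} + \frac{\left(-13 + x\right) - x}{9} = - \frac{2}{9} + \frac{1}{9} \left(-13\right) = - \frac{2}{9} - \frac{13}{9} = - \frac{5}{3}$)
$O{\left(87 \right)} - s{\left(Y{\left(-10 \right)},28 \right)} = - \frac{5}{3} - 28 = - \frac{89}{3}$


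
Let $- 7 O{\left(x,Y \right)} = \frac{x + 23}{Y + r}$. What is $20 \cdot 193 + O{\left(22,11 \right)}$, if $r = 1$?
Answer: $\frac{108065}{28} \approx 3859.5$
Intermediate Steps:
$O{\left(x,Y \right)} = - \frac{23 + x}{7 \left(1 + Y\right)}$ ($O{\left(x,Y \right)} = - \frac{\left(x + 23\right) \frac{1}{Y + 1}}{7} = - \frac{\left(23 + x\right) \frac{1}{1 + Y}}{7} = - \frac{\frac{1}{1 + Y} \left(23 + x\right)}{7} = - \frac{23 + x}{7 \left(1 + Y\right)}$)
$20 \cdot 193 + O{\left(22,11 \right)} = 20 \cdot 193 + \frac{-23 - 22}{7 \left(1 + 11\right)} = 3860 + \frac{-23 - 22}{7 \cdot 12} = 3860 + \frac{1}{7} \cdot \frac{1}{12} \left(-45\right) = 3860 - \frac{15}{28} = \frac{108065}{28}$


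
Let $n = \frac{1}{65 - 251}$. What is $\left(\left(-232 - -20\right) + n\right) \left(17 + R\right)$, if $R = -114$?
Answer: $\frac{3825001}{186} \approx 20565.0$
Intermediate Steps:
$n = - \frac{1}{186}$ ($n = \frac{1}{-186} = - \frac{1}{186} \approx -0.0053763$)
$\left(\left(-232 - -20\right) + n\right) \left(17 + R\right) = \left(\left(-232 - -20\right) - \frac{1}{186}\right) \left(17 - 114\right) = \left(\left(-232 + 20\right) - \frac{1}{186}\right) \left(-97\right) = \left(-212 - \frac{1}{186}\right) \left(-97\right) = \left(- \frac{39433}{186}\right) \left(-97\right) = \frac{3825001}{186}$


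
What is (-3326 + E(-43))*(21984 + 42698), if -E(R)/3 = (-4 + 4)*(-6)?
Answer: -215132332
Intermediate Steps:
E(R) = 0 (E(R) = -3*(-4 + 4)*(-6) = -0*(-6) = -3*0 = 0)
(-3326 + E(-43))*(21984 + 42698) = (-3326 + 0)*(21984 + 42698) = -3326*64682 = -215132332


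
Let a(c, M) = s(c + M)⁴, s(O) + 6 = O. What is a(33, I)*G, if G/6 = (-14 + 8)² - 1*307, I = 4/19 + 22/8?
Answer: -21854590235197533/16681088 ≈ -1.3101e+9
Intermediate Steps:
s(O) = -6 + O
I = 225/76 (I = 4*(1/19) + 22*(⅛) = 4/19 + 11/4 = 225/76 ≈ 2.9605)
a(c, M) = (-6 + M + c)⁴ (a(c, M) = (-6 + (c + M))⁴ = (-6 + (M + c))⁴ = (-6 + M + c)⁴)
G = -1626 (G = 6*((-14 + 8)² - 1*307) = 6*((-6)² - 307) = 6*(36 - 307) = 6*(-271) = -1626)
a(33, I)*G = (-6 + 225/76 + 33)⁴*(-1626) = (2277/76)⁴*(-1626) = (26881414803441/33362176)*(-1626) = -21854590235197533/16681088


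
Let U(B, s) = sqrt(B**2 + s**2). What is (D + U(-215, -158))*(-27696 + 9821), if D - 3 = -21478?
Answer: 383865625 - 17875*sqrt(71189) ≈ 3.7910e+8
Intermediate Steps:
D = -21475 (D = 3 - 21478 = -21475)
(D + U(-215, -158))*(-27696 + 9821) = (-21475 + sqrt((-215)**2 + (-158)**2))*(-27696 + 9821) = (-21475 + sqrt(46225 + 24964))*(-17875) = (-21475 + sqrt(71189))*(-17875) = 383865625 - 17875*sqrt(71189)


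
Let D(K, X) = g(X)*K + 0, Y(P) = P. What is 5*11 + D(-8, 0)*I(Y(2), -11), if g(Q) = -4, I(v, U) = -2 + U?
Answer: -361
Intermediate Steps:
D(K, X) = -4*K (D(K, X) = -4*K + 0 = -4*K)
5*11 + D(-8, 0)*I(Y(2), -11) = 5*11 + (-4*(-8))*(-2 - 11) = 55 + 32*(-13) = 55 - 416 = -361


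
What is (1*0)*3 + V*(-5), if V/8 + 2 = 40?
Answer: -1520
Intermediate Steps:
V = 304 (V = -16 + 8*40 = -16 + 320 = 304)
(1*0)*3 + V*(-5) = (1*0)*3 + 304*(-5) = 0*3 - 1520 = 0 - 1520 = -1520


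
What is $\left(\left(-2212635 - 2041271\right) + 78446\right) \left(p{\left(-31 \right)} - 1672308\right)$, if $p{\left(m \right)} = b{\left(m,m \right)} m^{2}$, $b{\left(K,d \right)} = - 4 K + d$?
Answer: $6609481775100$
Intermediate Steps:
$b{\left(K,d \right)} = d - 4 K$
$p{\left(m \right)} = - 3 m^{3}$ ($p{\left(m \right)} = \left(m - 4 m\right) m^{2} = - 3 m m^{2} = - 3 m^{3}$)
$\left(\left(-2212635 - 2041271\right) + 78446\right) \left(p{\left(-31 \right)} - 1672308\right) = \left(\left(-2212635 - 2041271\right) + 78446\right) \left(- 3 \left(-31\right)^{3} - 1672308\right) = \left(\left(-2212635 - 2041271\right) + 78446\right) \left(\left(-3\right) \left(-29791\right) - 1672308\right) = \left(-4253906 + 78446\right) \left(89373 - 1672308\right) = \left(-4175460\right) \left(-1582935\right) = 6609481775100$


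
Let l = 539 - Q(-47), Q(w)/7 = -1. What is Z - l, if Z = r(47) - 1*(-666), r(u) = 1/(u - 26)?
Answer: 2521/21 ≈ 120.05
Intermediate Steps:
Q(w) = -7 (Q(w) = 7*(-1) = -7)
l = 546 (l = 539 - 1*(-7) = 539 + 7 = 546)
r(u) = 1/(-26 + u)
Z = 13987/21 (Z = 1/(-26 + 47) - 1*(-666) = 1/21 + 666 = 13987/21 ≈ 666.05)
Z - l = 13987/21 - 1*546 = 13987/21 - 546 = 2521/21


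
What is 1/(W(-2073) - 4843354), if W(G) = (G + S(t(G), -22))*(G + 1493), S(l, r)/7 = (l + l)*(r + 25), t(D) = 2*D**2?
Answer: -1/209369509894 ≈ -4.7762e-12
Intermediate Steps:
S(l, r) = 14*l*(25 + r) (S(l, r) = 7*((l + l)*(r + 25)) = 7*((2*l)*(25 + r)) = 7*(2*l*(25 + r)) = 14*l*(25 + r))
W(G) = (1493 + G)*(G + 84*G**2) (W(G) = (G + 14*(2*G**2)*(25 - 22))*(G + 1493) = (G + 14*(2*G**2)*3)*(1493 + G) = (G + 84*G**2)*(1493 + G) = (1493 + G)*(G + 84*G**2))
1/(W(-2073) - 4843354) = 1/(-2073*(1493 + 84*(-2073)**2 + 125413*(-2073)) - 4843354) = 1/(-2073*(1493 + 84*4297329 - 259981149) - 4843354) = 1/(-2073*(1493 + 360975636 - 259981149) - 4843354) = 1/(-2073*100995980 - 4843354) = 1/(-209364666540 - 4843354) = 1/(-209369509894) = -1/209369509894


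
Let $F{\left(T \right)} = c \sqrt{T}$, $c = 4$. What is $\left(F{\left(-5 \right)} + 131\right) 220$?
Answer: $28820 + 880 i \sqrt{5} \approx 28820.0 + 1967.7 i$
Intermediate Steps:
$F{\left(T \right)} = 4 \sqrt{T}$
$\left(F{\left(-5 \right)} + 131\right) 220 = \left(4 \sqrt{-5} + 131\right) 220 = \left(4 i \sqrt{5} + 131\right) 220 = \left(131 + 4 i \sqrt{5}\right) 220 = 28820 + 880 i \sqrt{5}$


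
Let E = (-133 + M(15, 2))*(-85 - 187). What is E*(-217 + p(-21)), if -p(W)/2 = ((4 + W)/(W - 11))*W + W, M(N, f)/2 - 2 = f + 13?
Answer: -4111569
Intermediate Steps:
M(N, f) = 30 + 2*f (M(N, f) = 4 + 2*(f + 13) = 4 + 2*(13 + f) = 4 + (26 + 2*f) = 30 + 2*f)
p(W) = -2*W - 2*W*(4 + W)/(-11 + W) (p(W) = -2*(((4 + W)/(W - 11))*W + W) = -2*(((4 + W)/(-11 + W))*W + W) = -2*(W*(4 + W)/(-11 + W) + W) = -2*(W + W*(4 + W)/(-11 + W)) = -2*W - 2*W*(4 + W)/(-11 + W))
E = 26928 (E = (-133 + (30 + 2*2))*(-85 - 187) = (-133 + (30 + 4))*(-272) = (-133 + 34)*(-272) = -99*(-272) = 26928)
E*(-217 + p(-21)) = 26928*(-217 + 2*(-21)*(7 - 2*(-21))/(-11 - 21)) = 26928*(-217 + 2*(-21)*(7 + 42)/(-32)) = 26928*(-217 + 2*(-21)*(-1/32)*49) = 26928*(-217 + 1029/16) = 26928*(-2443/16) = -4111569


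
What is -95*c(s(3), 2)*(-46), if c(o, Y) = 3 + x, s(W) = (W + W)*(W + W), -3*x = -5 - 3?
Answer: 74290/3 ≈ 24763.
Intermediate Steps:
x = 8/3 (x = -(-5 - 3)/3 = -1/3*(-8) = 8/3 ≈ 2.6667)
s(W) = 4*W**2 (s(W) = (2*W)*(2*W) = 4*W**2)
c(o, Y) = 17/3 (c(o, Y) = 3 + 8/3 = 17/3)
-95*c(s(3), 2)*(-46) = -95*17/3*(-46) = -1615/3*(-46) = 74290/3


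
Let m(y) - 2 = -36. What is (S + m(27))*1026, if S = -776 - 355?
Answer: -1195290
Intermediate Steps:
S = -1131
m(y) = -34 (m(y) = 2 - 36 = -34)
(S + m(27))*1026 = (-1131 - 34)*1026 = -1165*1026 = -1195290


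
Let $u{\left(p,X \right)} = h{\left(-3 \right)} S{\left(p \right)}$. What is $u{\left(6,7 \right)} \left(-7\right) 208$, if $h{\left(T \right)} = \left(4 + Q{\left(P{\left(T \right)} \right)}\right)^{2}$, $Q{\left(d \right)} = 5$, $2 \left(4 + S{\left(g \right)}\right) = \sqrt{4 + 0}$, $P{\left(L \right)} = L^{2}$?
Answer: $353808$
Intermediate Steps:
$S{\left(g \right)} = -3$ ($S{\left(g \right)} = -4 + \frac{\sqrt{4 + 0}}{2} = -4 + \frac{\sqrt{4}}{2} = -4 + \frac{1}{2} \cdot 2 = -4 + 1 = -3$)
$h{\left(T \right)} = 81$ ($h{\left(T \right)} = \left(4 + 5\right)^{2} = 9^{2} = 81$)
$u{\left(p,X \right)} = -243$ ($u{\left(p,X \right)} = 81 \left(-3\right) = -243$)
$u{\left(6,7 \right)} \left(-7\right) 208 = \left(-243\right) \left(-7\right) 208 = 1701 \cdot 208 = 353808$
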